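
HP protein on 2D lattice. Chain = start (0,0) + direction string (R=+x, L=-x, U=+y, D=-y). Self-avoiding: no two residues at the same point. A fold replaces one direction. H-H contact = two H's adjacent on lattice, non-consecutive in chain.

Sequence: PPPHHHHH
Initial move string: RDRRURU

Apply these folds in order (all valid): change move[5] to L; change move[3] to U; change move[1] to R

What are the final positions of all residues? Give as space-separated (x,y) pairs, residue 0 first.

Answer: (0,0) (1,0) (2,0) (3,0) (3,1) (3,2) (2,2) (2,3)

Derivation:
Initial moves: RDRRURU
Fold: move[5]->L => RDRRULU (positions: [(0, 0), (1, 0), (1, -1), (2, -1), (3, -1), (3, 0), (2, 0), (2, 1)])
Fold: move[3]->U => RDRUULU (positions: [(0, 0), (1, 0), (1, -1), (2, -1), (2, 0), (2, 1), (1, 1), (1, 2)])
Fold: move[1]->R => RRRUULU (positions: [(0, 0), (1, 0), (2, 0), (3, 0), (3, 1), (3, 2), (2, 2), (2, 3)])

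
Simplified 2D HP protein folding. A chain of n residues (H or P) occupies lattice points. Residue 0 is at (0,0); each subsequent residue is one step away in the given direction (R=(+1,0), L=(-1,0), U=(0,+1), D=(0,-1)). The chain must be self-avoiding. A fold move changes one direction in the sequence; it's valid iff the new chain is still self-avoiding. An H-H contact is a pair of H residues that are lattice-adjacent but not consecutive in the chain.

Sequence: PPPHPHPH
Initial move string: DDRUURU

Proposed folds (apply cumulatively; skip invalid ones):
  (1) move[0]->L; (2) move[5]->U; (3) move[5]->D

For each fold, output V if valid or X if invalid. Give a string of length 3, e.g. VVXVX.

Answer: XVX

Derivation:
Initial: DDRUURU -> [(0, 0), (0, -1), (0, -2), (1, -2), (1, -1), (1, 0), (2, 0), (2, 1)]
Fold 1: move[0]->L => LDRUURU INVALID (collision), skipped
Fold 2: move[5]->U => DDRUUUU VALID
Fold 3: move[5]->D => DDRUUDU INVALID (collision), skipped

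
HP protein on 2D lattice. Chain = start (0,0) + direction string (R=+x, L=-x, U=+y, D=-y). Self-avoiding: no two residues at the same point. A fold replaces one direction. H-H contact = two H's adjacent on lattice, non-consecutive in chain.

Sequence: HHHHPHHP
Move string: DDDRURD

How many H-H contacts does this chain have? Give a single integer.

Answer: 1

Derivation:
Positions: [(0, 0), (0, -1), (0, -2), (0, -3), (1, -3), (1, -2), (2, -2), (2, -3)]
H-H contact: residue 2 @(0,-2) - residue 5 @(1, -2)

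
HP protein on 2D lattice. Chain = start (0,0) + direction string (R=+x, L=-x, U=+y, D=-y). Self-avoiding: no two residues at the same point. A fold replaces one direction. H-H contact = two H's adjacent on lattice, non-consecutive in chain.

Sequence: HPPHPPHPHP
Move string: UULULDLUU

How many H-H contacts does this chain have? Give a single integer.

Positions: [(0, 0), (0, 1), (0, 2), (-1, 2), (-1, 3), (-2, 3), (-2, 2), (-3, 2), (-3, 3), (-3, 4)]
H-H contact: residue 3 @(-1,2) - residue 6 @(-2, 2)

Answer: 1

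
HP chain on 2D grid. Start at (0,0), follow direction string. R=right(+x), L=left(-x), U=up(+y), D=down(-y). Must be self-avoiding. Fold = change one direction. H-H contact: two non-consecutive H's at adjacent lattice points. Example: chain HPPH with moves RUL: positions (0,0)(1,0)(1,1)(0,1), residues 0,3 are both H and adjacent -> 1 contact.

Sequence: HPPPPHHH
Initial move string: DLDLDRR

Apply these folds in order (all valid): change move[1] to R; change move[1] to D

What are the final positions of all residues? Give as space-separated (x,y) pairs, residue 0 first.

Answer: (0,0) (0,-1) (0,-2) (0,-3) (-1,-3) (-1,-4) (0,-4) (1,-4)

Derivation:
Initial moves: DLDLDRR
Fold: move[1]->R => DRDLDRR (positions: [(0, 0), (0, -1), (1, -1), (1, -2), (0, -2), (0, -3), (1, -3), (2, -3)])
Fold: move[1]->D => DDDLDRR (positions: [(0, 0), (0, -1), (0, -2), (0, -3), (-1, -3), (-1, -4), (0, -4), (1, -4)])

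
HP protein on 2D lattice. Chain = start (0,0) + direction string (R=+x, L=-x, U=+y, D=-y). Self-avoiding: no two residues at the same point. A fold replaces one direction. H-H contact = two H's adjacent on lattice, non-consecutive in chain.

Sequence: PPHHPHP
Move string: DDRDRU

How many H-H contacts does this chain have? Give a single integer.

Answer: 0

Derivation:
Positions: [(0, 0), (0, -1), (0, -2), (1, -2), (1, -3), (2, -3), (2, -2)]
No H-H contacts found.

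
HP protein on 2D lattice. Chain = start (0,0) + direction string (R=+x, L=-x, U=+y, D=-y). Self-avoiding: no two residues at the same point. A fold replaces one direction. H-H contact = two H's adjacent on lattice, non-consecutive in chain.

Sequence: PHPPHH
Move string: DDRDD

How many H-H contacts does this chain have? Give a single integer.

Positions: [(0, 0), (0, -1), (0, -2), (1, -2), (1, -3), (1, -4)]
No H-H contacts found.

Answer: 0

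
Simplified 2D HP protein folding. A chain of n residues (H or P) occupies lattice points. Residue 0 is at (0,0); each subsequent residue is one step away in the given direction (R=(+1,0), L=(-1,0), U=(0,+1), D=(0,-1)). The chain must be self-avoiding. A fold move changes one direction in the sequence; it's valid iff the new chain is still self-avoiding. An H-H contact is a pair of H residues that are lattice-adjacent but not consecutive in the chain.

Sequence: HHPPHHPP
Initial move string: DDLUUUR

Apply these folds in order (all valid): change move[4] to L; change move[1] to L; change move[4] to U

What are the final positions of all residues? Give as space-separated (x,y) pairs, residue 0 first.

Answer: (0,0) (0,-1) (-1,-1) (-2,-1) (-2,0) (-2,1) (-2,2) (-1,2)

Derivation:
Initial moves: DDLUUUR
Fold: move[4]->L => DDLULUR (positions: [(0, 0), (0, -1), (0, -2), (-1, -2), (-1, -1), (-2, -1), (-2, 0), (-1, 0)])
Fold: move[1]->L => DLLULUR (positions: [(0, 0), (0, -1), (-1, -1), (-2, -1), (-2, 0), (-3, 0), (-3, 1), (-2, 1)])
Fold: move[4]->U => DLLUUUR (positions: [(0, 0), (0, -1), (-1, -1), (-2, -1), (-2, 0), (-2, 1), (-2, 2), (-1, 2)])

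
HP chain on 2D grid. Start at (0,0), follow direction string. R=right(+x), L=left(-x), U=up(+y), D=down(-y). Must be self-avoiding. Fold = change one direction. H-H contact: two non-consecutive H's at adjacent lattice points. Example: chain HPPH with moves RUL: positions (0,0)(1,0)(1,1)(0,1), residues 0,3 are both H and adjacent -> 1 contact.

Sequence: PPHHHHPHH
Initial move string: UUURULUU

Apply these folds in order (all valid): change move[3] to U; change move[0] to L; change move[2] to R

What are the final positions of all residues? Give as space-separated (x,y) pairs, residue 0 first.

Answer: (0,0) (-1,0) (-1,1) (0,1) (0,2) (0,3) (-1,3) (-1,4) (-1,5)

Derivation:
Initial moves: UUURULUU
Fold: move[3]->U => UUUUULUU (positions: [(0, 0), (0, 1), (0, 2), (0, 3), (0, 4), (0, 5), (-1, 5), (-1, 6), (-1, 7)])
Fold: move[0]->L => LUUUULUU (positions: [(0, 0), (-1, 0), (-1, 1), (-1, 2), (-1, 3), (-1, 4), (-2, 4), (-2, 5), (-2, 6)])
Fold: move[2]->R => LURUULUU (positions: [(0, 0), (-1, 0), (-1, 1), (0, 1), (0, 2), (0, 3), (-1, 3), (-1, 4), (-1, 5)])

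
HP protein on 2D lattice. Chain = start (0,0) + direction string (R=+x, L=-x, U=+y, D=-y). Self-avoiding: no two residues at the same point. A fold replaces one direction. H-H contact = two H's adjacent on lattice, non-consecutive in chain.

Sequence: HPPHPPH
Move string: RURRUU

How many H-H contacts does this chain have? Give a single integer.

Positions: [(0, 0), (1, 0), (1, 1), (2, 1), (3, 1), (3, 2), (3, 3)]
No H-H contacts found.

Answer: 0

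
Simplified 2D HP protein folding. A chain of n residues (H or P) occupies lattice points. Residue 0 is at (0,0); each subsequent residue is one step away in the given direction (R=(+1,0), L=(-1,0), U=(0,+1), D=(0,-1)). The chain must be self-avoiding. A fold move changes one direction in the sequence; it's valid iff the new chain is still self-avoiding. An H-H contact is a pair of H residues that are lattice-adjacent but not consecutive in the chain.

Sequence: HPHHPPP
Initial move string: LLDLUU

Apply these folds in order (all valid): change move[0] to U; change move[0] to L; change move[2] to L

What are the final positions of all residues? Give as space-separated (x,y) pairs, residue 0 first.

Initial moves: LLDLUU
Fold: move[0]->U => ULDLUU (positions: [(0, 0), (0, 1), (-1, 1), (-1, 0), (-2, 0), (-2, 1), (-2, 2)])
Fold: move[0]->L => LLDLUU (positions: [(0, 0), (-1, 0), (-2, 0), (-2, -1), (-3, -1), (-3, 0), (-3, 1)])
Fold: move[2]->L => LLLLUU (positions: [(0, 0), (-1, 0), (-2, 0), (-3, 0), (-4, 0), (-4, 1), (-4, 2)])

Answer: (0,0) (-1,0) (-2,0) (-3,0) (-4,0) (-4,1) (-4,2)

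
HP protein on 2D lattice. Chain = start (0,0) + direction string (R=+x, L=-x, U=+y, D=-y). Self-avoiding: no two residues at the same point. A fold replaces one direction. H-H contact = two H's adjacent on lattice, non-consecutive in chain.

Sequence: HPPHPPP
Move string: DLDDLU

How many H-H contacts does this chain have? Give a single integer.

Positions: [(0, 0), (0, -1), (-1, -1), (-1, -2), (-1, -3), (-2, -3), (-2, -2)]
No H-H contacts found.

Answer: 0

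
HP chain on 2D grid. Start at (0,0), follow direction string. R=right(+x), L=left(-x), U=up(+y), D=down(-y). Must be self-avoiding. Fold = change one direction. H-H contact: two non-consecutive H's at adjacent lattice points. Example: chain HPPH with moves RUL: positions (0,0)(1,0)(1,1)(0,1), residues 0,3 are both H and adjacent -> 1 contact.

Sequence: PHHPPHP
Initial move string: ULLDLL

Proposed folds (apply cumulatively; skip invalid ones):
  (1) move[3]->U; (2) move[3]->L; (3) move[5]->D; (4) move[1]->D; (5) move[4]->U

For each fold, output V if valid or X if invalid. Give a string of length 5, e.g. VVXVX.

Initial: ULLDLL -> [(0, 0), (0, 1), (-1, 1), (-2, 1), (-2, 0), (-3, 0), (-4, 0)]
Fold 1: move[3]->U => ULLULL VALID
Fold 2: move[3]->L => ULLLLL VALID
Fold 3: move[5]->D => ULLLLD VALID
Fold 4: move[1]->D => UDLLLD INVALID (collision), skipped
Fold 5: move[4]->U => ULLLUD INVALID (collision), skipped

Answer: VVVXX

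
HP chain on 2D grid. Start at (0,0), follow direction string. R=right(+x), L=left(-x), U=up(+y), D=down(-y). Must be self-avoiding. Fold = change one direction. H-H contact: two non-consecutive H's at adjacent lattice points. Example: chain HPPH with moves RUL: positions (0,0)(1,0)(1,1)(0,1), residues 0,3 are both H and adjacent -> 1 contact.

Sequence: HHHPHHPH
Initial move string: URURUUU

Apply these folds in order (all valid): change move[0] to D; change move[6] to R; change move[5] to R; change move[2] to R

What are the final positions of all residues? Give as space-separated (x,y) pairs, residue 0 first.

Initial moves: URURUUU
Fold: move[0]->D => DRURUUU (positions: [(0, 0), (0, -1), (1, -1), (1, 0), (2, 0), (2, 1), (2, 2), (2, 3)])
Fold: move[6]->R => DRURUUR (positions: [(0, 0), (0, -1), (1, -1), (1, 0), (2, 0), (2, 1), (2, 2), (3, 2)])
Fold: move[5]->R => DRURURR (positions: [(0, 0), (0, -1), (1, -1), (1, 0), (2, 0), (2, 1), (3, 1), (4, 1)])
Fold: move[2]->R => DRRRURR (positions: [(0, 0), (0, -1), (1, -1), (2, -1), (3, -1), (3, 0), (4, 0), (5, 0)])

Answer: (0,0) (0,-1) (1,-1) (2,-1) (3,-1) (3,0) (4,0) (5,0)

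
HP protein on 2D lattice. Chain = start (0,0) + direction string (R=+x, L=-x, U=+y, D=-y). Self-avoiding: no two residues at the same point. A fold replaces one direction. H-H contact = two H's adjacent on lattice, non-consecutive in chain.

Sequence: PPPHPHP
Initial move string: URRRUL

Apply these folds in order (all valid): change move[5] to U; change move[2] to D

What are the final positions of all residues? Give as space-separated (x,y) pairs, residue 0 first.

Initial moves: URRRUL
Fold: move[5]->U => URRRUU (positions: [(0, 0), (0, 1), (1, 1), (2, 1), (3, 1), (3, 2), (3, 3)])
Fold: move[2]->D => URDRUU (positions: [(0, 0), (0, 1), (1, 1), (1, 0), (2, 0), (2, 1), (2, 2)])

Answer: (0,0) (0,1) (1,1) (1,0) (2,0) (2,1) (2,2)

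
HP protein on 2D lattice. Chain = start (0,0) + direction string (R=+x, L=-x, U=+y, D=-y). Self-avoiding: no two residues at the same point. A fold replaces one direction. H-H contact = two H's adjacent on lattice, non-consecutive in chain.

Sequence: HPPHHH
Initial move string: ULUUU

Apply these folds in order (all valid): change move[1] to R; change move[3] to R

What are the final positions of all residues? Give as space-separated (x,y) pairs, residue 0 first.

Answer: (0,0) (0,1) (1,1) (1,2) (2,2) (2,3)

Derivation:
Initial moves: ULUUU
Fold: move[1]->R => URUUU (positions: [(0, 0), (0, 1), (1, 1), (1, 2), (1, 3), (1, 4)])
Fold: move[3]->R => URURU (positions: [(0, 0), (0, 1), (1, 1), (1, 2), (2, 2), (2, 3)])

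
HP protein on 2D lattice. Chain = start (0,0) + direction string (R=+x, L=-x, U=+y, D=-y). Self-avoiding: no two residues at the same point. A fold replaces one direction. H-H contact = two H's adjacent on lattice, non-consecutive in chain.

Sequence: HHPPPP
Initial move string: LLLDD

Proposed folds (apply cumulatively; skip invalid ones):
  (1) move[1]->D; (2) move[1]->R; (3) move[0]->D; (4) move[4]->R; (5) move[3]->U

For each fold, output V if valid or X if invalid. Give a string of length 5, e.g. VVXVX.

Initial: LLLDD -> [(0, 0), (-1, 0), (-2, 0), (-3, 0), (-3, -1), (-3, -2)]
Fold 1: move[1]->D => LDLDD VALID
Fold 2: move[1]->R => LRLDD INVALID (collision), skipped
Fold 3: move[0]->D => DDLDD VALID
Fold 4: move[4]->R => DDLDR VALID
Fold 5: move[3]->U => DDLUR INVALID (collision), skipped

Answer: VXVVX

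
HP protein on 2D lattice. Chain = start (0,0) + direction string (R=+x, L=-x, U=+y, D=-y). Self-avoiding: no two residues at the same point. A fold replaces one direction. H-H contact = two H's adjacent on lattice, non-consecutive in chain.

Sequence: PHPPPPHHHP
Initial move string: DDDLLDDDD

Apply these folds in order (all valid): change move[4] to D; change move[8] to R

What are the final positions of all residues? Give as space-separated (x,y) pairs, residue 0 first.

Answer: (0,0) (0,-1) (0,-2) (0,-3) (-1,-3) (-1,-4) (-1,-5) (-1,-6) (-1,-7) (0,-7)

Derivation:
Initial moves: DDDLLDDDD
Fold: move[4]->D => DDDLDDDDD (positions: [(0, 0), (0, -1), (0, -2), (0, -3), (-1, -3), (-1, -4), (-1, -5), (-1, -6), (-1, -7), (-1, -8)])
Fold: move[8]->R => DDDLDDDDR (positions: [(0, 0), (0, -1), (0, -2), (0, -3), (-1, -3), (-1, -4), (-1, -5), (-1, -6), (-1, -7), (0, -7)])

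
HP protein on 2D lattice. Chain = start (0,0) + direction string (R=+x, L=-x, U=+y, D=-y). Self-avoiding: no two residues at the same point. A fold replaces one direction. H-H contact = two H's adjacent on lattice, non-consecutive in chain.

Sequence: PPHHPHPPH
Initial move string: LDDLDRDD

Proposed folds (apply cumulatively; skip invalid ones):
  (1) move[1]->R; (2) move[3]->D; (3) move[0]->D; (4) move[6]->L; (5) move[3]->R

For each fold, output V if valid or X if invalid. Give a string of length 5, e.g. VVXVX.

Initial: LDDLDRDD -> [(0, 0), (-1, 0), (-1, -1), (-1, -2), (-2, -2), (-2, -3), (-1, -3), (-1, -4), (-1, -5)]
Fold 1: move[1]->R => LRDLDRDD INVALID (collision), skipped
Fold 2: move[3]->D => LDDDDRDD VALID
Fold 3: move[0]->D => DDDDDRDD VALID
Fold 4: move[6]->L => DDDDDRLD INVALID (collision), skipped
Fold 5: move[3]->R => DDDRDRDD VALID

Answer: XVVXV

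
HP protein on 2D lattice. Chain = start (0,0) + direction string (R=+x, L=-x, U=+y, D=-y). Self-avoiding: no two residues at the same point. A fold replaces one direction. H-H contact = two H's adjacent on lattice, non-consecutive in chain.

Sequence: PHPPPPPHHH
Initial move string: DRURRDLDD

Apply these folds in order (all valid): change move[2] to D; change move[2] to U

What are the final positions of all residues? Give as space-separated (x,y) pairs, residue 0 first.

Initial moves: DRURRDLDD
Fold: move[2]->D => DRDRRDLDD (positions: [(0, 0), (0, -1), (1, -1), (1, -2), (2, -2), (3, -2), (3, -3), (2, -3), (2, -4), (2, -5)])
Fold: move[2]->U => DRURRDLDD (positions: [(0, 0), (0, -1), (1, -1), (1, 0), (2, 0), (3, 0), (3, -1), (2, -1), (2, -2), (2, -3)])

Answer: (0,0) (0,-1) (1,-1) (1,0) (2,0) (3,0) (3,-1) (2,-1) (2,-2) (2,-3)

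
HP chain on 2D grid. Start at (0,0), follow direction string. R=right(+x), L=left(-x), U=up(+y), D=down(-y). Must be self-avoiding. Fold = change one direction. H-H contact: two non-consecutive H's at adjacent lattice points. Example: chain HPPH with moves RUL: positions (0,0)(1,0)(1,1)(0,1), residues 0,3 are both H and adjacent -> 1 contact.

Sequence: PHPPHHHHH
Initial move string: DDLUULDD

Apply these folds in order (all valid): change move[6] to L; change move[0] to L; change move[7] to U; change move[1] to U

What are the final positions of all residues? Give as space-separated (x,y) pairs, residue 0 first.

Initial moves: DDLUULDD
Fold: move[6]->L => DDLUULLD (positions: [(0, 0), (0, -1), (0, -2), (-1, -2), (-1, -1), (-1, 0), (-2, 0), (-3, 0), (-3, -1)])
Fold: move[0]->L => LDLUULLD (positions: [(0, 0), (-1, 0), (-1, -1), (-2, -1), (-2, 0), (-2, 1), (-3, 1), (-4, 1), (-4, 0)])
Fold: move[7]->U => LDLUULLU (positions: [(0, 0), (-1, 0), (-1, -1), (-2, -1), (-2, 0), (-2, 1), (-3, 1), (-4, 1), (-4, 2)])
Fold: move[1]->U => LULUULLU (positions: [(0, 0), (-1, 0), (-1, 1), (-2, 1), (-2, 2), (-2, 3), (-3, 3), (-4, 3), (-4, 4)])

Answer: (0,0) (-1,0) (-1,1) (-2,1) (-2,2) (-2,3) (-3,3) (-4,3) (-4,4)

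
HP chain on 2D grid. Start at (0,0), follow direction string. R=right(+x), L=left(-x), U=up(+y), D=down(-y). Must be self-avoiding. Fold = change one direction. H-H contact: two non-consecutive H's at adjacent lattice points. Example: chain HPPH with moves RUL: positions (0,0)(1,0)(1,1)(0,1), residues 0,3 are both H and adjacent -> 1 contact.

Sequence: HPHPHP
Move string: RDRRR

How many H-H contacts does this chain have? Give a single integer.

Answer: 0

Derivation:
Positions: [(0, 0), (1, 0), (1, -1), (2, -1), (3, -1), (4, -1)]
No H-H contacts found.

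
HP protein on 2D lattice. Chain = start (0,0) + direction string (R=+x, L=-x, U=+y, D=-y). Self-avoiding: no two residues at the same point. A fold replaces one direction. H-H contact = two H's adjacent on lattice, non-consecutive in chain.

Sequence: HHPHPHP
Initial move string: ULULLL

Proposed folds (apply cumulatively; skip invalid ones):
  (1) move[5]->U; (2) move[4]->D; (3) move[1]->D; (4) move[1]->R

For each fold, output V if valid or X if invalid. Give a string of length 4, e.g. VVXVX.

Answer: VXXV

Derivation:
Initial: ULULLL -> [(0, 0), (0, 1), (-1, 1), (-1, 2), (-2, 2), (-3, 2), (-4, 2)]
Fold 1: move[5]->U => ULULLU VALID
Fold 2: move[4]->D => ULULDU INVALID (collision), skipped
Fold 3: move[1]->D => UDULLU INVALID (collision), skipped
Fold 4: move[1]->R => URULLU VALID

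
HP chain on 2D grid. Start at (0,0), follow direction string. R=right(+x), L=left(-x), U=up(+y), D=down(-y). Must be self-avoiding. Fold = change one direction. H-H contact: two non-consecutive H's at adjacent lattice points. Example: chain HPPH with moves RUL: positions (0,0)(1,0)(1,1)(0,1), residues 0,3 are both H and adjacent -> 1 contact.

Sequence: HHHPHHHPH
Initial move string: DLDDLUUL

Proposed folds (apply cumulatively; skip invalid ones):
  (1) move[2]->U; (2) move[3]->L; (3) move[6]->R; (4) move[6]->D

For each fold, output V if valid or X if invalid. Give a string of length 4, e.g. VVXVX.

Answer: XVXX

Derivation:
Initial: DLDDLUUL -> [(0, 0), (0, -1), (-1, -1), (-1, -2), (-1, -3), (-2, -3), (-2, -2), (-2, -1), (-3, -1)]
Fold 1: move[2]->U => DLUDLUUL INVALID (collision), skipped
Fold 2: move[3]->L => DLDLLUUL VALID
Fold 3: move[6]->R => DLDLLURL INVALID (collision), skipped
Fold 4: move[6]->D => DLDLLUDL INVALID (collision), skipped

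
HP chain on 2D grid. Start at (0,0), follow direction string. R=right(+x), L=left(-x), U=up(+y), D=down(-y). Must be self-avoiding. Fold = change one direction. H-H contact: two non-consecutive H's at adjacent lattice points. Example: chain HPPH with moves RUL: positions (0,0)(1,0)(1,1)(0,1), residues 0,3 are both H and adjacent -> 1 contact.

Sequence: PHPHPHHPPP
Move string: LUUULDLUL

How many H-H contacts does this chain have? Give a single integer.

Answer: 1

Derivation:
Positions: [(0, 0), (-1, 0), (-1, 1), (-1, 2), (-1, 3), (-2, 3), (-2, 2), (-3, 2), (-3, 3), (-4, 3)]
H-H contact: residue 3 @(-1,2) - residue 6 @(-2, 2)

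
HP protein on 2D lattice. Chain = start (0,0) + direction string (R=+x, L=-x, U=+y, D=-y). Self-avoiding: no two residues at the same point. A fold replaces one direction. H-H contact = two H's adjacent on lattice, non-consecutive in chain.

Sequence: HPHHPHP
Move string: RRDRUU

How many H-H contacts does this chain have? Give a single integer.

Positions: [(0, 0), (1, 0), (2, 0), (2, -1), (3, -1), (3, 0), (3, 1)]
H-H contact: residue 2 @(2,0) - residue 5 @(3, 0)

Answer: 1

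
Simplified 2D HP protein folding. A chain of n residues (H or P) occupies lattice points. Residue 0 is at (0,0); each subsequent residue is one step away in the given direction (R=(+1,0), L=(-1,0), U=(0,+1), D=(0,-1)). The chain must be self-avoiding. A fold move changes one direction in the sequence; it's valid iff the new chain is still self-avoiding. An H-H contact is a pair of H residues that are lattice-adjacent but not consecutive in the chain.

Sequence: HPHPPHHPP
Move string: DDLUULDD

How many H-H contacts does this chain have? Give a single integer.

Answer: 1

Derivation:
Positions: [(0, 0), (0, -1), (0, -2), (-1, -2), (-1, -1), (-1, 0), (-2, 0), (-2, -1), (-2, -2)]
H-H contact: residue 0 @(0,0) - residue 5 @(-1, 0)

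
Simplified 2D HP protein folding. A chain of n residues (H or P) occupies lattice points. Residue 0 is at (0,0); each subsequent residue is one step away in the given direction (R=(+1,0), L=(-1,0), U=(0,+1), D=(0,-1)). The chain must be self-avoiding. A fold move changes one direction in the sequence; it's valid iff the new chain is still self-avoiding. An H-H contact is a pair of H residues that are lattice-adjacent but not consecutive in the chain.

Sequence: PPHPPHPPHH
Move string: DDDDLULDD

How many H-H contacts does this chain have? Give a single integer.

Positions: [(0, 0), (0, -1), (0, -2), (0, -3), (0, -4), (-1, -4), (-1, -3), (-2, -3), (-2, -4), (-2, -5)]
H-H contact: residue 5 @(-1,-4) - residue 8 @(-2, -4)

Answer: 1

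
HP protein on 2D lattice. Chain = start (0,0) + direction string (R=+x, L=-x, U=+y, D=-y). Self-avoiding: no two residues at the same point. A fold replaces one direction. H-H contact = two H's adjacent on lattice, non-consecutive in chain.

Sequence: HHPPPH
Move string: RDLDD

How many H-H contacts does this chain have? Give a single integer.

Positions: [(0, 0), (1, 0), (1, -1), (0, -1), (0, -2), (0, -3)]
No H-H contacts found.

Answer: 0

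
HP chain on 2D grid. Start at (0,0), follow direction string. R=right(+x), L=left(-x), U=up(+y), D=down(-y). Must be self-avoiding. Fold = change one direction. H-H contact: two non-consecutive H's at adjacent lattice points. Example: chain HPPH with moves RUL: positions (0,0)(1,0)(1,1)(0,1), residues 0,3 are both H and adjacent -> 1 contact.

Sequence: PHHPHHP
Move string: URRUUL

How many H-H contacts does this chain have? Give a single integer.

Answer: 0

Derivation:
Positions: [(0, 0), (0, 1), (1, 1), (2, 1), (2, 2), (2, 3), (1, 3)]
No H-H contacts found.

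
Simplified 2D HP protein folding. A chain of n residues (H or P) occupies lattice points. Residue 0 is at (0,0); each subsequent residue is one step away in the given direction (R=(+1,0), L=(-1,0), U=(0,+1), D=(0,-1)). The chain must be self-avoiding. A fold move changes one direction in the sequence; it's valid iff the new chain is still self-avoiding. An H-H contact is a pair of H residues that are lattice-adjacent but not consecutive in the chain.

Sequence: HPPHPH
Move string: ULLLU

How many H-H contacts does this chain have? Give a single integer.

Answer: 0

Derivation:
Positions: [(0, 0), (0, 1), (-1, 1), (-2, 1), (-3, 1), (-3, 2)]
No H-H contacts found.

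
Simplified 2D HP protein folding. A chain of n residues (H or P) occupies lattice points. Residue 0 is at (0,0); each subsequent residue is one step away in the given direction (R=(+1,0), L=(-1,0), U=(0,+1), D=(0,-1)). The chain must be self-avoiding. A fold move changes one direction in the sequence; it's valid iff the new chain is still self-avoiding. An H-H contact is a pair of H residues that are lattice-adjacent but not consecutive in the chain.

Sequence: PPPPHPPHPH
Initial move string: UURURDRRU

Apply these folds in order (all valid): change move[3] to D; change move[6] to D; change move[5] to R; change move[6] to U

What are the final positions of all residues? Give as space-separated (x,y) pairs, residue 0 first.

Initial moves: UURURDRRU
Fold: move[3]->D => UURDRDRRU (positions: [(0, 0), (0, 1), (0, 2), (1, 2), (1, 1), (2, 1), (2, 0), (3, 0), (4, 0), (4, 1)])
Fold: move[6]->D => UURDRDDRU (positions: [(0, 0), (0, 1), (0, 2), (1, 2), (1, 1), (2, 1), (2, 0), (2, -1), (3, -1), (3, 0)])
Fold: move[5]->R => UURDRRDRU (positions: [(0, 0), (0, 1), (0, 2), (1, 2), (1, 1), (2, 1), (3, 1), (3, 0), (4, 0), (4, 1)])
Fold: move[6]->U => UURDRRURU (positions: [(0, 0), (0, 1), (0, 2), (1, 2), (1, 1), (2, 1), (3, 1), (3, 2), (4, 2), (4, 3)])

Answer: (0,0) (0,1) (0,2) (1,2) (1,1) (2,1) (3,1) (3,2) (4,2) (4,3)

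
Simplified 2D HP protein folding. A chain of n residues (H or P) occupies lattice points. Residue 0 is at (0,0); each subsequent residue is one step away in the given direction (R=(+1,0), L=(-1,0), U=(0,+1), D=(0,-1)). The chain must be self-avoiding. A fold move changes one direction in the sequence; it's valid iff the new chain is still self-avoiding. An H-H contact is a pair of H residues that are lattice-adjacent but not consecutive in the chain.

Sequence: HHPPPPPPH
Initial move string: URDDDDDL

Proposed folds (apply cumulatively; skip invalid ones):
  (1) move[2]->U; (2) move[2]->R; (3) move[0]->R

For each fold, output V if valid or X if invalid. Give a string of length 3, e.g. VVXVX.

Answer: XVV

Derivation:
Initial: URDDDDDL -> [(0, 0), (0, 1), (1, 1), (1, 0), (1, -1), (1, -2), (1, -3), (1, -4), (0, -4)]
Fold 1: move[2]->U => URUDDDDL INVALID (collision), skipped
Fold 2: move[2]->R => URRDDDDL VALID
Fold 3: move[0]->R => RRRDDDDL VALID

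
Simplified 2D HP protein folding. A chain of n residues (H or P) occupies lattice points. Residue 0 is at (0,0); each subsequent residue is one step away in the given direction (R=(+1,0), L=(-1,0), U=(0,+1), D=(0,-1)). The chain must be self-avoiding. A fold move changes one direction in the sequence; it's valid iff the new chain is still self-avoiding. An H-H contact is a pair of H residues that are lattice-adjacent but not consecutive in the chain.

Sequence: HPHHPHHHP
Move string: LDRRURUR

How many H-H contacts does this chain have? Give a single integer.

Answer: 2

Derivation:
Positions: [(0, 0), (-1, 0), (-1, -1), (0, -1), (1, -1), (1, 0), (2, 0), (2, 1), (3, 1)]
H-H contact: residue 0 @(0,0) - residue 5 @(1, 0)
H-H contact: residue 0 @(0,0) - residue 3 @(0, -1)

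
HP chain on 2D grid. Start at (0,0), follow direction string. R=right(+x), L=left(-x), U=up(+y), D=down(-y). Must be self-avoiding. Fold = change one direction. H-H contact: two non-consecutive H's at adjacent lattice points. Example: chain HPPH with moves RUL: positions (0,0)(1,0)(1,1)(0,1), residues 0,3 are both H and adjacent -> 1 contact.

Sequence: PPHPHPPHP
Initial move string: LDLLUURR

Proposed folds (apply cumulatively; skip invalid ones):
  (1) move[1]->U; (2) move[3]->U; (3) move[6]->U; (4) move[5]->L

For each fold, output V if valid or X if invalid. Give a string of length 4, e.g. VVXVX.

Answer: VVVV

Derivation:
Initial: LDLLUURR -> [(0, 0), (-1, 0), (-1, -1), (-2, -1), (-3, -1), (-3, 0), (-3, 1), (-2, 1), (-1, 1)]
Fold 1: move[1]->U => LULLUURR VALID
Fold 2: move[3]->U => LULUUURR VALID
Fold 3: move[6]->U => LULUUUUR VALID
Fold 4: move[5]->L => LULUULUR VALID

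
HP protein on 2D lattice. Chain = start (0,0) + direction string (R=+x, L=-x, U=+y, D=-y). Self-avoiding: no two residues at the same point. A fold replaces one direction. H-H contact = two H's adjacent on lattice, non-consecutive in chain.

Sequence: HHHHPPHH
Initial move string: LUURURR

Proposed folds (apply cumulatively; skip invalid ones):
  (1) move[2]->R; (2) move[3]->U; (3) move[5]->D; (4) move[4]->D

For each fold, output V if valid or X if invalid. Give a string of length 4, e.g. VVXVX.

Answer: VVXX

Derivation:
Initial: LUURURR -> [(0, 0), (-1, 0), (-1, 1), (-1, 2), (0, 2), (0, 3), (1, 3), (2, 3)]
Fold 1: move[2]->R => LURRURR VALID
Fold 2: move[3]->U => LURUURR VALID
Fold 3: move[5]->D => LURUUDR INVALID (collision), skipped
Fold 4: move[4]->D => LURUDRR INVALID (collision), skipped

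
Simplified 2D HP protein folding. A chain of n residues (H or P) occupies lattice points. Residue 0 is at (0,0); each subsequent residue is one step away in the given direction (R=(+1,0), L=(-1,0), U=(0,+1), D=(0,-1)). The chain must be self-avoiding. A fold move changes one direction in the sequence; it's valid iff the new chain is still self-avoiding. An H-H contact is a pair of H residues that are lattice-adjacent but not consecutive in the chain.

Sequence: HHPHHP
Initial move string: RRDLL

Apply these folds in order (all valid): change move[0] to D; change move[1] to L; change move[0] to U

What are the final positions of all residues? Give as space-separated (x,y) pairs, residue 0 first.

Answer: (0,0) (0,1) (-1,1) (-1,0) (-2,0) (-3,0)

Derivation:
Initial moves: RRDLL
Fold: move[0]->D => DRDLL (positions: [(0, 0), (0, -1), (1, -1), (1, -2), (0, -2), (-1, -2)])
Fold: move[1]->L => DLDLL (positions: [(0, 0), (0, -1), (-1, -1), (-1, -2), (-2, -2), (-3, -2)])
Fold: move[0]->U => ULDLL (positions: [(0, 0), (0, 1), (-1, 1), (-1, 0), (-2, 0), (-3, 0)])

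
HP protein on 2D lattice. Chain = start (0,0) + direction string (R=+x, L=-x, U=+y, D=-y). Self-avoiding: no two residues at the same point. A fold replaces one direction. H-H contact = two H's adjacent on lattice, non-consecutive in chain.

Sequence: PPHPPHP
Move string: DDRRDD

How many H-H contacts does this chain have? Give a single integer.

Positions: [(0, 0), (0, -1), (0, -2), (1, -2), (2, -2), (2, -3), (2, -4)]
No H-H contacts found.

Answer: 0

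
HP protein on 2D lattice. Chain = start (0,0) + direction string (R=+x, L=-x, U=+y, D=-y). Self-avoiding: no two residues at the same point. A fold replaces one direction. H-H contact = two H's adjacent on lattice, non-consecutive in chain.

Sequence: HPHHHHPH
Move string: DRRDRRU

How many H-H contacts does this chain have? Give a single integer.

Answer: 0

Derivation:
Positions: [(0, 0), (0, -1), (1, -1), (2, -1), (2, -2), (3, -2), (4, -2), (4, -1)]
No H-H contacts found.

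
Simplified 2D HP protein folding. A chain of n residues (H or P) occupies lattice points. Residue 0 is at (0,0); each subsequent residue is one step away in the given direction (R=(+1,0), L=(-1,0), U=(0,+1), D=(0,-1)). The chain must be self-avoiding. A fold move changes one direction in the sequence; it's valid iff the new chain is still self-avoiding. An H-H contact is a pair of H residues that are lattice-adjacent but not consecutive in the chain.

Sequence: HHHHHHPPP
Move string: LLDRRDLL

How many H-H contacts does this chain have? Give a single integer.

Answer: 2

Derivation:
Positions: [(0, 0), (-1, 0), (-2, 0), (-2, -1), (-1, -1), (0, -1), (0, -2), (-1, -2), (-2, -2)]
H-H contact: residue 0 @(0,0) - residue 5 @(0, -1)
H-H contact: residue 1 @(-1,0) - residue 4 @(-1, -1)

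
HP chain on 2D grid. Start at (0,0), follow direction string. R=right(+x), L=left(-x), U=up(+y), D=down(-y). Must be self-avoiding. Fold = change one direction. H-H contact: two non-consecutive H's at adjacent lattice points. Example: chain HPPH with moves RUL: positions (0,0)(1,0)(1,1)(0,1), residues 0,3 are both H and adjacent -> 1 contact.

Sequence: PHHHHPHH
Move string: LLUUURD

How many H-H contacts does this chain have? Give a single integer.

Positions: [(0, 0), (-1, 0), (-2, 0), (-2, 1), (-2, 2), (-2, 3), (-1, 3), (-1, 2)]
H-H contact: residue 4 @(-2,2) - residue 7 @(-1, 2)

Answer: 1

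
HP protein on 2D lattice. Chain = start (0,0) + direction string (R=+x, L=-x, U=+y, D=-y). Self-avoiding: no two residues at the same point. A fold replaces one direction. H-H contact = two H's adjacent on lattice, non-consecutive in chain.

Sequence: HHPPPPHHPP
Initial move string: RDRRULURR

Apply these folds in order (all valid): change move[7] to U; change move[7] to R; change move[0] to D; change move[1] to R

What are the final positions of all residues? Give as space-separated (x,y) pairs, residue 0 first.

Initial moves: RDRRULURR
Fold: move[7]->U => RDRRULUUR (positions: [(0, 0), (1, 0), (1, -1), (2, -1), (3, -1), (3, 0), (2, 0), (2, 1), (2, 2), (3, 2)])
Fold: move[7]->R => RDRRULURR (positions: [(0, 0), (1, 0), (1, -1), (2, -1), (3, -1), (3, 0), (2, 0), (2, 1), (3, 1), (4, 1)])
Fold: move[0]->D => DDRRULURR (positions: [(0, 0), (0, -1), (0, -2), (1, -2), (2, -2), (2, -1), (1, -1), (1, 0), (2, 0), (3, 0)])
Fold: move[1]->R => DRRRULURR (positions: [(0, 0), (0, -1), (1, -1), (2, -1), (3, -1), (3, 0), (2, 0), (2, 1), (3, 1), (4, 1)])

Answer: (0,0) (0,-1) (1,-1) (2,-1) (3,-1) (3,0) (2,0) (2,1) (3,1) (4,1)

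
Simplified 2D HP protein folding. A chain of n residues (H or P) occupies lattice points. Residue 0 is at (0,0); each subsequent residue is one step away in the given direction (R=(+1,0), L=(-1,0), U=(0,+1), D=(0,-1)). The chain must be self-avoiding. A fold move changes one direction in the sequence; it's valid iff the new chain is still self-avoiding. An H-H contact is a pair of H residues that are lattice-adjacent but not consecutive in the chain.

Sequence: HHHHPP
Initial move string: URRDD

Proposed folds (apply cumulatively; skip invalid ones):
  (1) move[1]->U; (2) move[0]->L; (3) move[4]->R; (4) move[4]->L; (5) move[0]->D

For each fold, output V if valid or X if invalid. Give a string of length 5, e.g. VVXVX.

Answer: VXVXX

Derivation:
Initial: URRDD -> [(0, 0), (0, 1), (1, 1), (2, 1), (2, 0), (2, -1)]
Fold 1: move[1]->U => UURDD VALID
Fold 2: move[0]->L => LURDD INVALID (collision), skipped
Fold 3: move[4]->R => UURDR VALID
Fold 4: move[4]->L => UURDL INVALID (collision), skipped
Fold 5: move[0]->D => DURDR INVALID (collision), skipped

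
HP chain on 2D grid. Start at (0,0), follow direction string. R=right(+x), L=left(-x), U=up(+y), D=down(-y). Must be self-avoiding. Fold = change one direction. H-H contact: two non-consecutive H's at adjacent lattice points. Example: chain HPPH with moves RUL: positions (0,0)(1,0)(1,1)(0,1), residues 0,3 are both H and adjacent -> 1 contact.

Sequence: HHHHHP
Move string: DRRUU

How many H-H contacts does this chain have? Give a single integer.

Positions: [(0, 0), (0, -1), (1, -1), (2, -1), (2, 0), (2, 1)]
No H-H contacts found.

Answer: 0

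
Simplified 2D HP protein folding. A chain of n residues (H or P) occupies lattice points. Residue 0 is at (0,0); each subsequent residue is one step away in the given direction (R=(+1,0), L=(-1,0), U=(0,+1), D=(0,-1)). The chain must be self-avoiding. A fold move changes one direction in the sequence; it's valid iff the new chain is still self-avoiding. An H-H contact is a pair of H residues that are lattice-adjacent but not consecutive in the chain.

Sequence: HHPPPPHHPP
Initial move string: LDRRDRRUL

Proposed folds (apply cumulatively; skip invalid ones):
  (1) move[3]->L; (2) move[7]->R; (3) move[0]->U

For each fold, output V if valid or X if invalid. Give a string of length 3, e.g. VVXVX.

Initial: LDRRDRRUL -> [(0, 0), (-1, 0), (-1, -1), (0, -1), (1, -1), (1, -2), (2, -2), (3, -2), (3, -1), (2, -1)]
Fold 1: move[3]->L => LDRLDRRUL INVALID (collision), skipped
Fold 2: move[7]->R => LDRRDRRRL INVALID (collision), skipped
Fold 3: move[0]->U => UDRRDRRUL INVALID (collision), skipped

Answer: XXX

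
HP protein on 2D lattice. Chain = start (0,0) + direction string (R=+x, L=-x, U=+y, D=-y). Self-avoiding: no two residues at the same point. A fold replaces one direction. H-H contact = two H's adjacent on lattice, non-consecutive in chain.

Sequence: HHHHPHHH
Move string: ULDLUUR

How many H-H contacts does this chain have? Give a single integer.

Answer: 3

Derivation:
Positions: [(0, 0), (0, 1), (-1, 1), (-1, 0), (-2, 0), (-2, 1), (-2, 2), (-1, 2)]
H-H contact: residue 0 @(0,0) - residue 3 @(-1, 0)
H-H contact: residue 2 @(-1,1) - residue 5 @(-2, 1)
H-H contact: residue 2 @(-1,1) - residue 7 @(-1, 2)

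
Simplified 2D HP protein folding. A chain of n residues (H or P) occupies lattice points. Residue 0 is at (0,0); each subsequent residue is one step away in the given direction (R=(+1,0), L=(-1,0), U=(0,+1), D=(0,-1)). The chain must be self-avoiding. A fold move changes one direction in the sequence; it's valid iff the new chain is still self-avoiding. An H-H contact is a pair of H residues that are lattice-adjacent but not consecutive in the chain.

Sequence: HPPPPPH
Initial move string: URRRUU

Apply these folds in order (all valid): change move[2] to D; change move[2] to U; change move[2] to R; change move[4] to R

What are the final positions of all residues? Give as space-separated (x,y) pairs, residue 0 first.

Initial moves: URRRUU
Fold: move[2]->D => URDRUU (positions: [(0, 0), (0, 1), (1, 1), (1, 0), (2, 0), (2, 1), (2, 2)])
Fold: move[2]->U => URURUU (positions: [(0, 0), (0, 1), (1, 1), (1, 2), (2, 2), (2, 3), (2, 4)])
Fold: move[2]->R => URRRUU (positions: [(0, 0), (0, 1), (1, 1), (2, 1), (3, 1), (3, 2), (3, 3)])
Fold: move[4]->R => URRRRU (positions: [(0, 0), (0, 1), (1, 1), (2, 1), (3, 1), (4, 1), (4, 2)])

Answer: (0,0) (0,1) (1,1) (2,1) (3,1) (4,1) (4,2)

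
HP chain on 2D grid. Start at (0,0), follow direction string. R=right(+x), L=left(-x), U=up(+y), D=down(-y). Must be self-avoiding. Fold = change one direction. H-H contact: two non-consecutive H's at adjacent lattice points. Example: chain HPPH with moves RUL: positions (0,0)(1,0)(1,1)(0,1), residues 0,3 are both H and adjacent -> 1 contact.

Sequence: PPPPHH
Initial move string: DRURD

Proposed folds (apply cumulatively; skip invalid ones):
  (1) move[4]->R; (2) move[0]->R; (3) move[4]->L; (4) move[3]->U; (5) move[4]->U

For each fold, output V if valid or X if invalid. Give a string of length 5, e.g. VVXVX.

Initial: DRURD -> [(0, 0), (0, -1), (1, -1), (1, 0), (2, 0), (2, -1)]
Fold 1: move[4]->R => DRURR VALID
Fold 2: move[0]->R => RRURR VALID
Fold 3: move[4]->L => RRURL INVALID (collision), skipped
Fold 4: move[3]->U => RRUUR VALID
Fold 5: move[4]->U => RRUUU VALID

Answer: VVXVV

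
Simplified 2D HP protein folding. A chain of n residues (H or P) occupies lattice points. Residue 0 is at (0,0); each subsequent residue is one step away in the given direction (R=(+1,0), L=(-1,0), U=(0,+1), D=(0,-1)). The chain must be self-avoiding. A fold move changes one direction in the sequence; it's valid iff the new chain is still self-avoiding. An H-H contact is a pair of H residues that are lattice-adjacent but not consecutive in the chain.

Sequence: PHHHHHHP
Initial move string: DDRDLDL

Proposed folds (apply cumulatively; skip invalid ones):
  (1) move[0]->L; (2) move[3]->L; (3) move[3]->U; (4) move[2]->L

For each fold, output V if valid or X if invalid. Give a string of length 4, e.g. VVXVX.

Initial: DDRDLDL -> [(0, 0), (0, -1), (0, -2), (1, -2), (1, -3), (0, -3), (0, -4), (-1, -4)]
Fold 1: move[0]->L => LDRDLDL VALID
Fold 2: move[3]->L => LDRLLDL INVALID (collision), skipped
Fold 3: move[3]->U => LDRULDL INVALID (collision), skipped
Fold 4: move[2]->L => LDLDLDL VALID

Answer: VXXV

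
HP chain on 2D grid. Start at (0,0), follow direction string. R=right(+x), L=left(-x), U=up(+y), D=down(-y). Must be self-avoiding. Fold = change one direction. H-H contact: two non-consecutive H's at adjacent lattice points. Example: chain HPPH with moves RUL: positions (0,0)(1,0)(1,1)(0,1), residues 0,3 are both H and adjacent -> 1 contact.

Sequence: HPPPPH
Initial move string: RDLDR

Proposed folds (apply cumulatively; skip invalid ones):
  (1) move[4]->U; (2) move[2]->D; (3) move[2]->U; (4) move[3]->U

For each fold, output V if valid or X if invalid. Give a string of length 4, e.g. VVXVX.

Initial: RDLDR -> [(0, 0), (1, 0), (1, -1), (0, -1), (0, -2), (1, -2)]
Fold 1: move[4]->U => RDLDU INVALID (collision), skipped
Fold 2: move[2]->D => RDDDR VALID
Fold 3: move[2]->U => RDUDR INVALID (collision), skipped
Fold 4: move[3]->U => RDDUR INVALID (collision), skipped

Answer: XVXX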